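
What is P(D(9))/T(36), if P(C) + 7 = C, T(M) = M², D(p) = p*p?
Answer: 37/648 ≈ 0.057099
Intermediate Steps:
D(p) = p²
P(C) = -7 + C
P(D(9))/T(36) = (-7 + 9²)/(36²) = (-7 + 81)/1296 = 74*(1/1296) = 37/648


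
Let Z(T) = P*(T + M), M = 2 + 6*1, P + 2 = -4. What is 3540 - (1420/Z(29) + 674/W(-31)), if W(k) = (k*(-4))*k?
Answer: 756632707/213342 ≈ 3546.6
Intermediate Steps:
P = -6 (P = -2 - 4 = -6)
M = 8 (M = 2 + 6 = 8)
W(k) = -4*k² (W(k) = (-4*k)*k = -4*k²)
Z(T) = -48 - 6*T (Z(T) = -6*(T + 8) = -6*(8 + T) = -48 - 6*T)
3540 - (1420/Z(29) + 674/W(-31)) = 3540 - (1420/(-48 - 6*29) + 674/((-4*(-31)²))) = 3540 - (1420/(-48 - 174) + 674/((-4*961))) = 3540 - (1420/(-222) + 674/(-3844)) = 3540 - (1420*(-1/222) + 674*(-1/3844)) = 3540 - (-710/111 - 337/1922) = 3540 - 1*(-1402027/213342) = 3540 + 1402027/213342 = 756632707/213342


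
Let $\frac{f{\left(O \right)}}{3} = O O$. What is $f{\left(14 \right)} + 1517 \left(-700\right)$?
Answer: $-1061312$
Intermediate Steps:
$f{\left(O \right)} = 3 O^{2}$ ($f{\left(O \right)} = 3 O O = 3 O^{2}$)
$f{\left(14 \right)} + 1517 \left(-700\right) = 3 \cdot 14^{2} + 1517 \left(-700\right) = 3 \cdot 196 - 1061900 = 588 - 1061900 = -1061312$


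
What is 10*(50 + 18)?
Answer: 680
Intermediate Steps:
10*(50 + 18) = 10*68 = 680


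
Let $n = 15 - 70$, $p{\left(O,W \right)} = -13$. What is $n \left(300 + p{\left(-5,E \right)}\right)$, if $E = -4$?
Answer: $-15785$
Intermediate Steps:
$n = -55$
$n \left(300 + p{\left(-5,E \right)}\right) = - 55 \left(300 - 13\right) = \left(-55\right) 287 = -15785$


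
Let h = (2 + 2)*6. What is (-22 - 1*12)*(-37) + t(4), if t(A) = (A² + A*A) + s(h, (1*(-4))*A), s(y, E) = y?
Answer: 1314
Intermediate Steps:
h = 24 (h = 4*6 = 24)
t(A) = 24 + 2*A² (t(A) = (A² + A*A) + 24 = (A² + A²) + 24 = 2*A² + 24 = 24 + 2*A²)
(-22 - 1*12)*(-37) + t(4) = (-22 - 1*12)*(-37) + (24 + 2*4²) = (-22 - 12)*(-37) + (24 + 2*16) = -34*(-37) + (24 + 32) = 1258 + 56 = 1314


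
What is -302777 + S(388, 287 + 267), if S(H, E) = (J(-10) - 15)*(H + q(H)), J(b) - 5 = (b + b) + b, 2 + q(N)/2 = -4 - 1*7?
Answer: -317257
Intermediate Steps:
q(N) = -26 (q(N) = -4 + 2*(-4 - 1*7) = -4 + 2*(-4 - 7) = -4 + 2*(-11) = -4 - 22 = -26)
J(b) = 5 + 3*b (J(b) = 5 + ((b + b) + b) = 5 + (2*b + b) = 5 + 3*b)
S(H, E) = 1040 - 40*H (S(H, E) = ((5 + 3*(-10)) - 15)*(H - 26) = ((5 - 30) - 15)*(-26 + H) = (-25 - 15)*(-26 + H) = -40*(-26 + H) = 1040 - 40*H)
-302777 + S(388, 287 + 267) = -302777 + (1040 - 40*388) = -302777 + (1040 - 15520) = -302777 - 14480 = -317257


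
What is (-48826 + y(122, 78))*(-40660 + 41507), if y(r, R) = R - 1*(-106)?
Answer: -41199774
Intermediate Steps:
y(r, R) = 106 + R (y(r, R) = R + 106 = 106 + R)
(-48826 + y(122, 78))*(-40660 + 41507) = (-48826 + (106 + 78))*(-40660 + 41507) = (-48826 + 184)*847 = -48642*847 = -41199774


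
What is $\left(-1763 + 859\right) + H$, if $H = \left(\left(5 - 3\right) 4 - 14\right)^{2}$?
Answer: $-868$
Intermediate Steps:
$H = 36$ ($H = \left(2 \cdot 4 - 14\right)^{2} = \left(8 - 14\right)^{2} = \left(-6\right)^{2} = 36$)
$\left(-1763 + 859\right) + H = \left(-1763 + 859\right) + 36 = -904 + 36 = -868$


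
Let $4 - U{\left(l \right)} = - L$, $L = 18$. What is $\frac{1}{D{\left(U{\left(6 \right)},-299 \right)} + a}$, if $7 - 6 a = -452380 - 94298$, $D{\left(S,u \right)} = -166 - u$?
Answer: $\frac{6}{547483} \approx 1.0959 \cdot 10^{-5}$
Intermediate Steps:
$U{\left(l \right)} = 22$ ($U{\left(l \right)} = 4 - \left(-1\right) 18 = 4 - -18 = 4 + 18 = 22$)
$a = \frac{546685}{6}$ ($a = \frac{7}{6} - \frac{-452380 - 94298}{6} = \frac{7}{6} - -91113 = \frac{7}{6} + 91113 = \frac{546685}{6} \approx 91114.0$)
$\frac{1}{D{\left(U{\left(6 \right)},-299 \right)} + a} = \frac{1}{\left(-166 - -299\right) + \frac{546685}{6}} = \frac{1}{\left(-166 + 299\right) + \frac{546685}{6}} = \frac{1}{133 + \frac{546685}{6}} = \frac{1}{\frac{547483}{6}} = \frac{6}{547483}$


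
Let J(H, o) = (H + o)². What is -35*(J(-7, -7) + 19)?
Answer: -7525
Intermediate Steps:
-35*(J(-7, -7) + 19) = -35*((-7 - 7)² + 19) = -35*((-14)² + 19) = -35*(196 + 19) = -35*215 = -7525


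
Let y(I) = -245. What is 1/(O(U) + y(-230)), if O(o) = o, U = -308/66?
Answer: -3/749 ≈ -0.0040053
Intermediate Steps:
U = -14/3 (U = -308*1/66 = -14/3 ≈ -4.6667)
1/(O(U) + y(-230)) = 1/(-14/3 - 245) = 1/(-749/3) = -3/749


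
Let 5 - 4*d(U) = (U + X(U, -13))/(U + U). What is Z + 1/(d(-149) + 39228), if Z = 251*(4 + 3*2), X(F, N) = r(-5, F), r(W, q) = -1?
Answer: 29342600588/11690279 ≈ 2510.0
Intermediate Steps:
X(F, N) = -1
d(U) = 5/4 - (-1 + U)/(8*U) (d(U) = 5/4 - (U - 1)/(4*(U + U)) = 5/4 - (-1 + U)/(4*(2*U)) = 5/4 - (-1 + U)*1/(2*U)/4 = 5/4 - (-1 + U)/(8*U))
Z = 2510 (Z = 251*(4 + 6) = 251*10 = 2510)
Z + 1/(d(-149) + 39228) = 2510 + 1/((⅛)*(1 + 9*(-149))/(-149) + 39228) = 2510 + 1/((⅛)*(-1/149)*(1 - 1341) + 39228) = 2510 + 1/((⅛)*(-1/149)*(-1340) + 39228) = 2510 + 1/(335/298 + 39228) = 2510 + 1/(11690279/298) = 2510 + 298/11690279 = 29342600588/11690279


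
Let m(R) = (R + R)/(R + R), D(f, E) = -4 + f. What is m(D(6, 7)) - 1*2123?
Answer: -2122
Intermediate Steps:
m(R) = 1 (m(R) = (2*R)/((2*R)) = (2*R)*(1/(2*R)) = 1)
m(D(6, 7)) - 1*2123 = 1 - 1*2123 = 1 - 2123 = -2122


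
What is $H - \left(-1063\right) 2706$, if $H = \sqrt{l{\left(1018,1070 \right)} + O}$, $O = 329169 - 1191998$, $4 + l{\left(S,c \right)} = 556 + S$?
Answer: $2876478 + i \sqrt{861259} \approx 2.8765 \cdot 10^{6} + 928.04 i$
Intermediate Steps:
$l{\left(S,c \right)} = 552 + S$ ($l{\left(S,c \right)} = -4 + \left(556 + S\right) = 552 + S$)
$O = -862829$ ($O = 329169 - 1191998 = -862829$)
$H = i \sqrt{861259}$ ($H = \sqrt{\left(552 + 1018\right) - 862829} = \sqrt{1570 - 862829} = \sqrt{-861259} = i \sqrt{861259} \approx 928.04 i$)
$H - \left(-1063\right) 2706 = i \sqrt{861259} - \left(-1063\right) 2706 = i \sqrt{861259} - -2876478 = i \sqrt{861259} + 2876478 = 2876478 + i \sqrt{861259}$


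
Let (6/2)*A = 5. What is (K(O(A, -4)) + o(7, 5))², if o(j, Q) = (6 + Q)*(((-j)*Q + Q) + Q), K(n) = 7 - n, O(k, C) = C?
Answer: 69696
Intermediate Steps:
A = 5/3 (A = (⅓)*5 = 5/3 ≈ 1.6667)
o(j, Q) = (6 + Q)*(2*Q - Q*j) (o(j, Q) = (6 + Q)*((-Q*j + Q) + Q) = (6 + Q)*((Q - Q*j) + Q) = (6 + Q)*(2*Q - Q*j))
(K(O(A, -4)) + o(7, 5))² = ((7 - 1*(-4)) + 5*(12 - 6*7 + 2*5 - 1*5*7))² = ((7 + 4) + 5*(12 - 42 + 10 - 35))² = (11 + 5*(-55))² = (11 - 275)² = (-264)² = 69696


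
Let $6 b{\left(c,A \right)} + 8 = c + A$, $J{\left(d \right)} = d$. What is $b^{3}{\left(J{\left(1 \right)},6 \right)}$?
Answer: $- \frac{1}{216} \approx -0.0046296$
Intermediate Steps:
$b{\left(c,A \right)} = - \frac{4}{3} + \frac{A}{6} + \frac{c}{6}$ ($b{\left(c,A \right)} = - \frac{4}{3} + \frac{c + A}{6} = - \frac{4}{3} + \frac{A + c}{6} = - \frac{4}{3} + \left(\frac{A}{6} + \frac{c}{6}\right) = - \frac{4}{3} + \frac{A}{6} + \frac{c}{6}$)
$b^{3}{\left(J{\left(1 \right)},6 \right)} = \left(- \frac{4}{3} + \frac{1}{6} \cdot 6 + \frac{1}{6} \cdot 1\right)^{3} = \left(- \frac{4}{3} + 1 + \frac{1}{6}\right)^{3} = \left(- \frac{1}{6}\right)^{3} = - \frac{1}{216}$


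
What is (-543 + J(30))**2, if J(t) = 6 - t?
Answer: 321489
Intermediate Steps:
(-543 + J(30))**2 = (-543 + (6 - 1*30))**2 = (-543 + (6 - 30))**2 = (-543 - 24)**2 = (-567)**2 = 321489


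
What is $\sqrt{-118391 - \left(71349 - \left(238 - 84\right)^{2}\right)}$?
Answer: $2 i \sqrt{41506} \approx 407.46 i$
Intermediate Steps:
$\sqrt{-118391 - \left(71349 - \left(238 - 84\right)^{2}\right)} = \sqrt{-118391 - \left(71349 - 154^{2}\right)} = \sqrt{-118391 + \left(23716 - 71349\right)} = \sqrt{-118391 - 47633} = \sqrt{-166024} = 2 i \sqrt{41506}$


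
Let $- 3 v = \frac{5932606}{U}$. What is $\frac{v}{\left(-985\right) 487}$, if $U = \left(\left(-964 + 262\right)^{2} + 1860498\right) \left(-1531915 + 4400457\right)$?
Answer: $\frac{2966303}{4857304475868729570} \approx 6.1069 \cdot 10^{-13}$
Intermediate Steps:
$U = 6750545625684$ ($U = \left(\left(-702\right)^{2} + 1860498\right) 2868542 = \left(492804 + 1860498\right) 2868542 = 2353302 \cdot 2868542 = 6750545625684$)
$v = - \frac{2966303}{10125818438526}$ ($v = - \frac{5932606 \cdot \frac{1}{6750545625684}}{3} = \left(- \frac{1}{3}\right) \frac{2966303}{3375272812842} = - \frac{2966303}{10125818438526} \approx -2.9294 \cdot 10^{-7}$)
$\frac{v}{\left(-985\right) 487} = - \frac{2966303}{10125818438526 \left(\left(-985\right) 487\right)} = - \frac{2966303}{10125818438526 \left(-479695\right)} = \left(- \frac{2966303}{10125818438526}\right) \left(- \frac{1}{479695}\right) = \frac{2966303}{4857304475868729570}$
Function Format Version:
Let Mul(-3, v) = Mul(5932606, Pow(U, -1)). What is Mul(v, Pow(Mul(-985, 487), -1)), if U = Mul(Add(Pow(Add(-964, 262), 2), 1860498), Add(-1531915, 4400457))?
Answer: Rational(2966303, 4857304475868729570) ≈ 6.1069e-13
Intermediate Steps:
U = 6750545625684 (U = Mul(Add(Pow(-702, 2), 1860498), 2868542) = Mul(Add(492804, 1860498), 2868542) = Mul(2353302, 2868542) = 6750545625684)
v = Rational(-2966303, 10125818438526) (v = Mul(Rational(-1, 3), Mul(5932606, Pow(6750545625684, -1))) = Mul(Rational(-1, 3), Mul(5932606, Rational(1, 6750545625684))) = Mul(Rational(-1, 3), Rational(2966303, 3375272812842)) = Rational(-2966303, 10125818438526) ≈ -2.9294e-7)
Mul(v, Pow(Mul(-985, 487), -1)) = Mul(Rational(-2966303, 10125818438526), Pow(Mul(-985, 487), -1)) = Mul(Rational(-2966303, 10125818438526), Pow(-479695, -1)) = Mul(Rational(-2966303, 10125818438526), Rational(-1, 479695)) = Rational(2966303, 4857304475868729570)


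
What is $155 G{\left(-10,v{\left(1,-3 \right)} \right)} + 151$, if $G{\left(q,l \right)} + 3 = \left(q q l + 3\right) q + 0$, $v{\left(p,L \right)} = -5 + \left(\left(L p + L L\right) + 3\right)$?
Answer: $-624964$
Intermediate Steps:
$v{\left(p,L \right)} = -2 + L^{2} + L p$ ($v{\left(p,L \right)} = -5 + \left(\left(L p + L^{2}\right) + 3\right) = -5 + \left(\left(L^{2} + L p\right) + 3\right) = -5 + \left(3 + L^{2} + L p\right) = -2 + L^{2} + L p$)
$G{\left(q,l \right)} = -3 + q \left(3 + l q^{2}\right)$ ($G{\left(q,l \right)} = -3 + \left(\left(q q l + 3\right) q + 0\right) = -3 + \left(\left(q^{2} l + 3\right) q + 0\right) = -3 + \left(\left(l q^{2} + 3\right) q + 0\right) = -3 + \left(\left(3 + l q^{2}\right) q + 0\right) = -3 + \left(q \left(3 + l q^{2}\right) + 0\right) = -3 + q \left(3 + l q^{2}\right)$)
$155 G{\left(-10,v{\left(1,-3 \right)} \right)} + 151 = 155 \left(-3 + 3 \left(-10\right) + \left(-2 + \left(-3\right)^{2} - 3\right) \left(-10\right)^{3}\right) + 151 = 155 \left(-3 - 30 + \left(-2 + 9 - 3\right) \left(-1000\right)\right) + 151 = 155 \left(-3 - 30 + 4 \left(-1000\right)\right) + 151 = 155 \left(-3 - 30 - 4000\right) + 151 = 155 \left(-4033\right) + 151 = -625115 + 151 = -624964$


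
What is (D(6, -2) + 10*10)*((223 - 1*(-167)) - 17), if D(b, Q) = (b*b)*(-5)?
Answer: -29840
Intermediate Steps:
D(b, Q) = -5*b² (D(b, Q) = b²*(-5) = -5*b²)
(D(6, -2) + 10*10)*((223 - 1*(-167)) - 17) = (-5*6² + 10*10)*((223 - 1*(-167)) - 17) = (-5*36 + 100)*((223 + 167) - 17) = (-180 + 100)*(390 - 17) = -80*373 = -29840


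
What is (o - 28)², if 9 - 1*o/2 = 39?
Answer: 7744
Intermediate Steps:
o = -60 (o = 18 - 2*39 = 18 - 78 = -60)
(o - 28)² = (-60 - 28)² = (-88)² = 7744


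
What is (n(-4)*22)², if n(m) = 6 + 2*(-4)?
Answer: 1936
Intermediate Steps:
n(m) = -2 (n(m) = 6 - 8 = -2)
(n(-4)*22)² = (-2*22)² = (-44)² = 1936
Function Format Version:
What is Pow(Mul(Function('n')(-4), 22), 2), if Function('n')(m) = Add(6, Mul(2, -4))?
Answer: 1936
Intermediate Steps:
Function('n')(m) = -2 (Function('n')(m) = Add(6, -8) = -2)
Pow(Mul(Function('n')(-4), 22), 2) = Pow(Mul(-2, 22), 2) = Pow(-44, 2) = 1936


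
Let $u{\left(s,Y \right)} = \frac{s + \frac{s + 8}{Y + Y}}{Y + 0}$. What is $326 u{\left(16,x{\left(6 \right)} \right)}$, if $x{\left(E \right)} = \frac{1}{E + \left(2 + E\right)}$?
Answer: $839776$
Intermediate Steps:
$x{\left(E \right)} = \frac{1}{2 + 2 E}$
$u{\left(s,Y \right)} = \frac{s + \frac{8 + s}{2 Y}}{Y}$
$326 u{\left(16,x{\left(6 \right)} \right)} = 326 \frac{4 + \frac{1}{2} \cdot 16 + \frac{1}{2 \left(1 + 6\right)} 16}{\frac{1}{4} \frac{1}{\left(1 + 6\right)^{2}}} = 326 \frac{4 + 8 + \frac{1}{2 \cdot 7} \cdot 16}{\frac{1}{196}} = 326 \frac{4 + 8 + \frac{1}{2} \cdot \frac{1}{7} \cdot 16}{\frac{1}{196}} = 326 \frac{1}{(\frac{1}{14})^{2}} \left(4 + 8 + \frac{1}{14} \cdot 16\right) = 326 \cdot 196 \left(4 + 8 + \frac{8}{7}\right) = 326 \cdot 196 \cdot \frac{92}{7} = 326 \cdot 2576 = 839776$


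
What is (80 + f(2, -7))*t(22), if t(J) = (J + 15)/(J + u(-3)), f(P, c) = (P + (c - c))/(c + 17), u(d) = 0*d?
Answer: 14837/110 ≈ 134.88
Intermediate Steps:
u(d) = 0
f(P, c) = P/(17 + c) (f(P, c) = (P + 0)/(17 + c) = P/(17 + c))
t(J) = (15 + J)/J (t(J) = (J + 15)/(J + 0) = (15 + J)/J)
(80 + f(2, -7))*t(22) = (80 + 2/(17 - 7))*((15 + 22)/22) = (80 + 2/10)*((1/22)*37) = (80 + 2*(1/10))*(37/22) = (80 + 1/5)*(37/22) = (401/5)*(37/22) = 14837/110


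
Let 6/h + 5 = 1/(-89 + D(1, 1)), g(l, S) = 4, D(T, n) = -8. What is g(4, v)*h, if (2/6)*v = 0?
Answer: -388/81 ≈ -4.7901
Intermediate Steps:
v = 0 (v = 3*0 = 0)
h = -97/81 (h = 6/(-5 + 1/(-89 - 8)) = 6/(-5 + 1/(-97)) = 6/(-5 - 1/97) = 6/(-486/97) = 6*(-97/486) = -97/81 ≈ -1.1975)
g(4, v)*h = 4*(-97/81) = -388/81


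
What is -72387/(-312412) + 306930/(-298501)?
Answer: -74281023273/93255294412 ≈ -0.79653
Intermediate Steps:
-72387/(-312412) + 306930/(-298501) = -72387*(-1/312412) + 306930*(-1/298501) = 72387/312412 - 306930/298501 = -74281023273/93255294412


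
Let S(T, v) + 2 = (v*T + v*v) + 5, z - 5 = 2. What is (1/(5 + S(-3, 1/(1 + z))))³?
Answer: 262144/116930169 ≈ 0.0022419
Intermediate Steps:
z = 7 (z = 5 + 2 = 7)
S(T, v) = 3 + v² + T*v (S(T, v) = -2 + ((v*T + v*v) + 5) = -2 + ((T*v + v²) + 5) = -2 + ((v² + T*v) + 5) = -2 + (5 + v² + T*v) = 3 + v² + T*v)
(1/(5 + S(-3, 1/(1 + z))))³ = (1/(5 + (3 + (1/(1 + 7))² - 3/(1 + 7))))³ = (1/(5 + (3 + (1/8)² - 3/8)))³ = (1/(5 + (3 + (⅛)² - 3*⅛)))³ = (1/(5 + (3 + 1/64 - 3/8)))³ = (1/(5 + 169/64))³ = (1/(489/64))³ = (64/489)³ = 262144/116930169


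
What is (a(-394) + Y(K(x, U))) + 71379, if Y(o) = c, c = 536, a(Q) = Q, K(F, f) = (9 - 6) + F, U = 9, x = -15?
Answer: 71521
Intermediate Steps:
K(F, f) = 3 + F
Y(o) = 536
(a(-394) + Y(K(x, U))) + 71379 = (-394 + 536) + 71379 = 142 + 71379 = 71521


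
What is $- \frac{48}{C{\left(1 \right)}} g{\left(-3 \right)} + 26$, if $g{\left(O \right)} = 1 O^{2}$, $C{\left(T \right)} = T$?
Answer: $-406$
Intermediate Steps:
$g{\left(O \right)} = O^{2}$
$- \frac{48}{C{\left(1 \right)}} g{\left(-3 \right)} + 26 = - \frac{48}{1} \left(-3\right)^{2} + 26 = \left(-48\right) 1 \cdot 9 + 26 = \left(-48\right) 9 + 26 = -432 + 26 = -406$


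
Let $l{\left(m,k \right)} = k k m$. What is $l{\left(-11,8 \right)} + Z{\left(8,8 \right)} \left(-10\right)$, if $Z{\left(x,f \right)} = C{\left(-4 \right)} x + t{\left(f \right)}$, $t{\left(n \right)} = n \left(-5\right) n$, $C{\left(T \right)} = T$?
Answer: $2816$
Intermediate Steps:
$t{\left(n \right)} = - 5 n^{2}$ ($t{\left(n \right)} = - 5 n n = - 5 n^{2}$)
$l{\left(m,k \right)} = m k^{2}$ ($l{\left(m,k \right)} = k^{2} m = m k^{2}$)
$Z{\left(x,f \right)} = - 5 f^{2} - 4 x$ ($Z{\left(x,f \right)} = - 4 x - 5 f^{2} = - 5 f^{2} - 4 x$)
$l{\left(-11,8 \right)} + Z{\left(8,8 \right)} \left(-10\right) = - 11 \cdot 8^{2} + \left(- 5 \cdot 8^{2} - 32\right) \left(-10\right) = \left(-11\right) 64 + \left(\left(-5\right) 64 - 32\right) \left(-10\right) = -704 + \left(-320 - 32\right) \left(-10\right) = -704 - -3520 = -704 + 3520 = 2816$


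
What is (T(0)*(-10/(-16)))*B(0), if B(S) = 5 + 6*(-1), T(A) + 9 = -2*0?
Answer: 45/8 ≈ 5.6250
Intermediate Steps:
T(A) = -9 (T(A) = -9 - 2*0 = -9 + 0 = -9)
B(S) = -1 (B(S) = 5 - 6 = -1)
(T(0)*(-10/(-16)))*B(0) = -(-90)/(-16)*(-1) = -(-90)*(-1)/16*(-1) = -9*5/8*(-1) = -45/8*(-1) = 45/8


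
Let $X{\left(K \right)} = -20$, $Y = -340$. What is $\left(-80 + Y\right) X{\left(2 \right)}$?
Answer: $8400$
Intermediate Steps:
$\left(-80 + Y\right) X{\left(2 \right)} = \left(-80 - 340\right) \left(-20\right) = \left(-420\right) \left(-20\right) = 8400$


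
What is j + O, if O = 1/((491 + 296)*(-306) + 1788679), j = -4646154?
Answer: -7191581991977/1547857 ≈ -4.6462e+6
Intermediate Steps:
O = 1/1547857 (O = 1/(787*(-306) + 1788679) = 1/(-240822 + 1788679) = 1/1547857 ≈ 6.4605e-7)
j + O = -4646154 + 1/1547857 = -7191581991977/1547857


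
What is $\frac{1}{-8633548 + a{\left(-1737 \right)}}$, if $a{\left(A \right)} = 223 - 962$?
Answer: $- \frac{1}{8634287} \approx -1.1582 \cdot 10^{-7}$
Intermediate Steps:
$a{\left(A \right)} = -739$ ($a{\left(A \right)} = 223 - 962 = -739$)
$\frac{1}{-8633548 + a{\left(-1737 \right)}} = \frac{1}{-8633548 - 739} = \frac{1}{-8634287} = - \frac{1}{8634287}$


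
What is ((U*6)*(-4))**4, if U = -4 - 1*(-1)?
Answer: 26873856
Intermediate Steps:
U = -3 (U = -4 + 1 = -3)
((U*6)*(-4))**4 = (-3*6*(-4))**4 = (-18*(-4))**4 = 72**4 = 26873856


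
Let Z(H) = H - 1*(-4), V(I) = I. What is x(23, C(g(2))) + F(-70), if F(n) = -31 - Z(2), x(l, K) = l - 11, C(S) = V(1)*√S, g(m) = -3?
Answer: -25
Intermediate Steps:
C(S) = √S (C(S) = 1*√S = √S)
Z(H) = 4 + H (Z(H) = H + 4 = 4 + H)
x(l, K) = -11 + l
F(n) = -37 (F(n) = -31 - (4 + 2) = -31 - 1*6 = -31 - 6 = -37)
x(23, C(g(2))) + F(-70) = (-11 + 23) - 37 = 12 - 37 = -25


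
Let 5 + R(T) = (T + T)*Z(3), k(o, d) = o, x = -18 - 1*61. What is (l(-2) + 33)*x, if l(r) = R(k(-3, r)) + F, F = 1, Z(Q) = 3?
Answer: -869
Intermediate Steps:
x = -79 (x = -18 - 61 = -79)
R(T) = -5 + 6*T (R(T) = -5 + (T + T)*3 = -5 + (2*T)*3 = -5 + 6*T)
l(r) = -22 (l(r) = (-5 + 6*(-3)) + 1 = (-5 - 18) + 1 = -23 + 1 = -22)
(l(-2) + 33)*x = (-22 + 33)*(-79) = 11*(-79) = -869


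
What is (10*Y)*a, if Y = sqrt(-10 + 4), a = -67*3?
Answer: -2010*I*sqrt(6) ≈ -4923.5*I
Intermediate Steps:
a = -201
Y = I*sqrt(6) (Y = sqrt(-6) = I*sqrt(6) ≈ 2.4495*I)
(10*Y)*a = (10*(I*sqrt(6)))*(-201) = (10*I*sqrt(6))*(-201) = -2010*I*sqrt(6)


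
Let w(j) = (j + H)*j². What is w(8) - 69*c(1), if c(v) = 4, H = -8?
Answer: -276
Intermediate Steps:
w(j) = j²*(-8 + j) (w(j) = (j - 8)*j² = (-8 + j)*j² = j²*(-8 + j))
w(8) - 69*c(1) = 8²*(-8 + 8) - 69*4 = 64*0 - 276 = 0 - 276 = -276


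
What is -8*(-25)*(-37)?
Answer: -7400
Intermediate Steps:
-8*(-25)*(-37) = 200*(-37) = -7400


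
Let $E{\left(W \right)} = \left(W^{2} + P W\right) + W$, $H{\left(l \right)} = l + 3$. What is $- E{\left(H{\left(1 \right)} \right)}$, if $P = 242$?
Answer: $-988$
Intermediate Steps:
$H{\left(l \right)} = 3 + l$
$E{\left(W \right)} = W^{2} + 243 W$ ($E{\left(W \right)} = \left(W^{2} + 242 W\right) + W = W^{2} + 243 W$)
$- E{\left(H{\left(1 \right)} \right)} = - \left(3 + 1\right) \left(243 + \left(3 + 1\right)\right) = - 4 \left(243 + 4\right) = - 4 \cdot 247 = \left(-1\right) 988 = -988$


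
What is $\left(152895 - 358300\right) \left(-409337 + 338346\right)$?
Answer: $14581906355$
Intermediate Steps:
$\left(152895 - 358300\right) \left(-409337 + 338346\right) = \left(-205405\right) \left(-70991\right) = 14581906355$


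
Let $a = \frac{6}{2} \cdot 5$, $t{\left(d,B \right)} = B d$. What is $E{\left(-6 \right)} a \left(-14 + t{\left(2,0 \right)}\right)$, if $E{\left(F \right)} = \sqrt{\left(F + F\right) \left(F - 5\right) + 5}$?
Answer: $- 210 \sqrt{137} \approx -2458.0$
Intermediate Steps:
$a = 15$ ($a = 6 \cdot \frac{1}{2} \cdot 5 = 3 \cdot 5 = 15$)
$E{\left(F \right)} = \sqrt{5 + 2 F \left(-5 + F\right)}$ ($E{\left(F \right)} = \sqrt{2 F \left(-5 + F\right) + 5} = \sqrt{5 + 2 F \left(-5 + F\right)}$)
$E{\left(-6 \right)} a \left(-14 + t{\left(2,0 \right)}\right) = \sqrt{5 - -60 + 2 \left(-6\right)^{2}} \cdot 15 \left(-14 + 0 \cdot 2\right) = \sqrt{5 + 60 + 2 \cdot 36} \cdot 15 \left(-14 + 0\right) = \sqrt{5 + 60 + 72} \cdot 15 \left(-14\right) = \sqrt{137} \cdot 15 \left(-14\right) = 15 \sqrt{137} \left(-14\right) = - 210 \sqrt{137}$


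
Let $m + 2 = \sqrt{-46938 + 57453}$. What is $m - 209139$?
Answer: $-209141 + \sqrt{10515} \approx -2.0904 \cdot 10^{5}$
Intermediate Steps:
$m = -2 + \sqrt{10515}$ ($m = -2 + \sqrt{-46938 + 57453} = -2 + \sqrt{10515} \approx 100.54$)
$m - 209139 = \left(-2 + \sqrt{10515}\right) - 209139 = -209141 + \sqrt{10515}$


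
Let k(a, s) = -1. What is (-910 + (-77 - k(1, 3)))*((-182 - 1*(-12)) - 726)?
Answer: 883456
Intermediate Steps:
(-910 + (-77 - k(1, 3)))*((-182 - 1*(-12)) - 726) = (-910 + (-77 - 1*(-1)))*((-182 - 1*(-12)) - 726) = (-910 + (-77 + 1))*((-182 + 12) - 726) = (-910 - 76)*(-170 - 726) = -986*(-896) = 883456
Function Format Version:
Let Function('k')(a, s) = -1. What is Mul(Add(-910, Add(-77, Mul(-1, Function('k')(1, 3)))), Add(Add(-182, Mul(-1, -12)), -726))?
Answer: 883456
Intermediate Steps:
Mul(Add(-910, Add(-77, Mul(-1, Function('k')(1, 3)))), Add(Add(-182, Mul(-1, -12)), -726)) = Mul(Add(-910, Add(-77, Mul(-1, -1))), Add(Add(-182, Mul(-1, -12)), -726)) = Mul(Add(-910, Add(-77, 1)), Add(Add(-182, 12), -726)) = Mul(Add(-910, -76), Add(-170, -726)) = Mul(-986, -896) = 883456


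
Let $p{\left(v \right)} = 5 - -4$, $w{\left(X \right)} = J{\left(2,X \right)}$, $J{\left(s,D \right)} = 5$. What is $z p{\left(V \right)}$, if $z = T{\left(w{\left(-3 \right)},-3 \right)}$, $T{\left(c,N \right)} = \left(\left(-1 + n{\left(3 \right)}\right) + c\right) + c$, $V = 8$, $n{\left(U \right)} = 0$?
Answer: $81$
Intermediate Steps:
$w{\left(X \right)} = 5$
$p{\left(v \right)} = 9$ ($p{\left(v \right)} = 5 + 4 = 9$)
$T{\left(c,N \right)} = -1 + 2 c$ ($T{\left(c,N \right)} = \left(\left(-1 + 0\right) + c\right) + c = \left(-1 + c\right) + c = -1 + 2 c$)
$z = 9$ ($z = -1 + 2 \cdot 5 = -1 + 10 = 9$)
$z p{\left(V \right)} = 9 \cdot 9 = 81$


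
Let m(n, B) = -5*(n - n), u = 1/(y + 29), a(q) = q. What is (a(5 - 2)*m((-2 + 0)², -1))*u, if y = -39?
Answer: 0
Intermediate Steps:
u = -⅒ (u = 1/(-39 + 29) = 1/(-10) = -⅒ ≈ -0.10000)
m(n, B) = 0 (m(n, B) = -5*0 = 0)
(a(5 - 2)*m((-2 + 0)², -1))*u = ((5 - 2)*0)*(-⅒) = (3*0)*(-⅒) = 0*(-⅒) = 0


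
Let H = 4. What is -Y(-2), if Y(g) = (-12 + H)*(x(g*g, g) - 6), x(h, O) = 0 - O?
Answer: -32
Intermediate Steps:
x(h, O) = -O
Y(g) = 48 + 8*g (Y(g) = (-12 + 4)*(-g - 6) = -8*(-6 - g) = 48 + 8*g)
-Y(-2) = -(48 + 8*(-2)) = -(48 - 16) = -1*32 = -32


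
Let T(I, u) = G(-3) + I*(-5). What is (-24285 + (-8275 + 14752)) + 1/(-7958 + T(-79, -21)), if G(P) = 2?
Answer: -134646289/7561 ≈ -17808.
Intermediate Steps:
T(I, u) = 2 - 5*I (T(I, u) = 2 + I*(-5) = 2 - 5*I)
(-24285 + (-8275 + 14752)) + 1/(-7958 + T(-79, -21)) = (-24285 + (-8275 + 14752)) + 1/(-7958 + (2 - 5*(-79))) = (-24285 + 6477) + 1/(-7958 + (2 + 395)) = -17808 + 1/(-7958 + 397) = -17808 + 1/(-7561) = -17808 - 1/7561 = -134646289/7561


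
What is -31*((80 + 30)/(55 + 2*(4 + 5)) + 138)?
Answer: -315704/73 ≈ -4324.7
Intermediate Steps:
-31*((80 + 30)/(55 + 2*(4 + 5)) + 138) = -31*(110/(55 + 2*9) + 138) = -31*(110/(55 + 18) + 138) = -31*(110/73 + 138) = -31*10184/73 = -315704/73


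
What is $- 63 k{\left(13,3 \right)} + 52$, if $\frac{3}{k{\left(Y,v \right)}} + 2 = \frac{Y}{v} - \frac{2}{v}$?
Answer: $- \frac{307}{5} \approx -61.4$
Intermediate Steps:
$k{\left(Y,v \right)} = \frac{3}{-2 - \frac{2}{v} + \frac{Y}{v}}$ ($k{\left(Y,v \right)} = \frac{3}{-2 + \left(\frac{Y}{v} - \frac{2}{v}\right)} = \frac{3}{-2 + \left(- \frac{2}{v} + \frac{Y}{v}\right)} = \frac{3}{-2 - \frac{2}{v} + \frac{Y}{v}}$)
$- 63 k{\left(13,3 \right)} + 52 = - 63 \left(\left(-3\right) 3 \frac{1}{2 - 13 + 2 \cdot 3}\right) + 52 = - 63 \left(\left(-3\right) 3 \frac{1}{2 - 13 + 6}\right) + 52 = - 63 \left(\left(-3\right) 3 \frac{1}{-5}\right) + 52 = - 63 \left(\left(-3\right) 3 \left(- \frac{1}{5}\right)\right) + 52 = \left(-63\right) \frac{9}{5} + 52 = - \frac{567}{5} + 52 = - \frac{307}{5}$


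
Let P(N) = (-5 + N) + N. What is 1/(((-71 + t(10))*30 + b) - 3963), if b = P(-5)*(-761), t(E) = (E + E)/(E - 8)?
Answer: 1/5622 ≈ 0.00017787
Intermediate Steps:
P(N) = -5 + 2*N
t(E) = 2*E/(-8 + E) (t(E) = (2*E)/(-8 + E) = 2*E/(-8 + E))
b = 11415 (b = (-5 + 2*(-5))*(-761) = (-5 - 10)*(-761) = -15*(-761) = 11415)
1/(((-71 + t(10))*30 + b) - 3963) = 1/(((-71 + 2*10/(-8 + 10))*30 + 11415) - 3963) = 1/(((-71 + 2*10/2)*30 + 11415) - 3963) = 1/(((-71 + 2*10*(½))*30 + 11415) - 3963) = 1/(((-71 + 10)*30 + 11415) - 3963) = 1/((-61*30 + 11415) - 3963) = 1/((-1830 + 11415) - 3963) = 1/(9585 - 3963) = 1/5622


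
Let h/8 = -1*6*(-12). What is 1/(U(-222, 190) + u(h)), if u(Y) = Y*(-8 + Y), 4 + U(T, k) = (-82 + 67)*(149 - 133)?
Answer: 1/326924 ≈ 3.0588e-6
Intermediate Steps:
U(T, k) = -244 (U(T, k) = -4 + (-82 + 67)*(149 - 133) = -4 - 15*16 = -4 - 240 = -244)
h = 576 (h = 8*(-1*6*(-12)) = 8*(-6*(-12)) = 8*72 = 576)
1/(U(-222, 190) + u(h)) = 1/(-244 + 576*(-8 + 576)) = 1/(-244 + 576*568) = 1/(-244 + 327168) = 1/326924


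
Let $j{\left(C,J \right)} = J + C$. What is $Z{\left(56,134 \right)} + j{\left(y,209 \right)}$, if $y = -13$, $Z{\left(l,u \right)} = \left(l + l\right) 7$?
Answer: $980$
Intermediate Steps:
$Z{\left(l,u \right)} = 14 l$ ($Z{\left(l,u \right)} = 2 l 7 = 14 l$)
$j{\left(C,J \right)} = C + J$
$Z{\left(56,134 \right)} + j{\left(y,209 \right)} = 14 \cdot 56 + \left(-13 + 209\right) = 784 + 196 = 980$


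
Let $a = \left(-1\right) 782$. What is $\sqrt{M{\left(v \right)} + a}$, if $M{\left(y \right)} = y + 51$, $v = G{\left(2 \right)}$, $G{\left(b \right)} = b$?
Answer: $27 i \approx 27.0 i$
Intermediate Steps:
$v = 2$
$M{\left(y \right)} = 51 + y$
$a = -782$
$\sqrt{M{\left(v \right)} + a} = \sqrt{\left(51 + 2\right) - 782} = \sqrt{53 - 782} = \sqrt{-729} = 27 i$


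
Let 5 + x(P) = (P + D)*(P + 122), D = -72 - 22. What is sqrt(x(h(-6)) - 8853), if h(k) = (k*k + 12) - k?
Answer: I*sqrt(15898) ≈ 126.09*I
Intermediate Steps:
D = -94
h(k) = 12 + k**2 - k (h(k) = (k**2 + 12) - k = (12 + k**2) - k = 12 + k**2 - k)
x(P) = -5 + (-94 + P)*(122 + P) (x(P) = -5 + (P - 94)*(P + 122) = -5 + (-94 + P)*(122 + P))
sqrt(x(h(-6)) - 8853) = sqrt((-11473 + (12 + (-6)**2 - 1*(-6))**2 + 28*(12 + (-6)**2 - 1*(-6))) - 8853) = sqrt((-11473 + (12 + 36 + 6)**2 + 28*(12 + 36 + 6)) - 8853) = sqrt((-11473 + 54**2 + 28*54) - 8853) = sqrt((-11473 + 2916 + 1512) - 8853) = sqrt(-7045 - 8853) = sqrt(-15898) = I*sqrt(15898)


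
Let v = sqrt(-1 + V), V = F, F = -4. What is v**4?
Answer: 25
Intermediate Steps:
V = -4
v = I*sqrt(5) (v = sqrt(-1 - 4) = sqrt(-5) = I*sqrt(5) ≈ 2.2361*I)
v**4 = (I*sqrt(5))**4 = 25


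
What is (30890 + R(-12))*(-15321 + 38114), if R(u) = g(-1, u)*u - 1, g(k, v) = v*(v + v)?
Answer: 625280369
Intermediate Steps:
g(k, v) = 2*v**2 (g(k, v) = v*(2*v) = 2*v**2)
R(u) = -1 + 2*u**3 (R(u) = (2*u**2)*u - 1 = 2*u**3 - 1 = -1 + 2*u**3)
(30890 + R(-12))*(-15321 + 38114) = (30890 + (-1 + 2*(-12)**3))*(-15321 + 38114) = (30890 + (-1 + 2*(-1728)))*22793 = (30890 + (-1 - 3456))*22793 = (30890 - 3457)*22793 = 27433*22793 = 625280369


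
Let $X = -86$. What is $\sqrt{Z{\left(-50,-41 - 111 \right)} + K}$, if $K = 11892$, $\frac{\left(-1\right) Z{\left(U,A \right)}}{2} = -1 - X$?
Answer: $\sqrt{11722} \approx 108.27$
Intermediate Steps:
$Z{\left(U,A \right)} = -170$ ($Z{\left(U,A \right)} = - 2 \left(-1 - -86\right) = - 2 \left(-1 + 86\right) = \left(-2\right) 85 = -170$)
$\sqrt{Z{\left(-50,-41 - 111 \right)} + K} = \sqrt{-170 + 11892} = \sqrt{11722}$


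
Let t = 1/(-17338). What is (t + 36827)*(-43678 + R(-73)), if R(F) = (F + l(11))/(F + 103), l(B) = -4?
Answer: -167341960994185/104028 ≈ -1.6086e+9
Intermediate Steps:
t = -1/17338 ≈ -5.7677e-5
R(F) = (-4 + F)/(103 + F) (R(F) = (F - 4)/(F + 103) = (-4 + F)/(103 + F))
(t + 36827)*(-43678 + R(-73)) = (-1/17338 + 36827)*(-43678 + (-4 - 73)/(103 - 73)) = 638506525*(-43678 - 77/30)/17338 = (638506525/17338)*(-1310417/30) = -167341960994185/104028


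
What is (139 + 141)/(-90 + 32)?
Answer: -140/29 ≈ -4.8276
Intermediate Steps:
(139 + 141)/(-90 + 32) = 280/(-58) = 280*(-1/58) = -140/29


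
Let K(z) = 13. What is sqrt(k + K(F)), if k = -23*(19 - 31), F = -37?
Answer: 17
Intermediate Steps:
k = 276 (k = -23*(-12) = 276)
sqrt(k + K(F)) = sqrt(276 + 13) = sqrt(289) = 17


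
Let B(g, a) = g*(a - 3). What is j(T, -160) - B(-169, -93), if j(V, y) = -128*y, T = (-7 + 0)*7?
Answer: 4256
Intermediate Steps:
B(g, a) = g*(-3 + a)
T = -49 (T = -7*7 = -49)
j(T, -160) - B(-169, -93) = -128*(-160) - (-169)*(-3 - 93) = 20480 - (-169)*(-96) = 20480 - 1*16224 = 20480 - 16224 = 4256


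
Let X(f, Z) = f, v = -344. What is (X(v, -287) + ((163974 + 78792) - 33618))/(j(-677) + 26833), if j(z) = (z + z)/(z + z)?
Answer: 104402/13417 ≈ 7.7813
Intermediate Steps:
j(z) = 1 (j(z) = (2*z)/((2*z)) = (2*z)*(1/(2*z)) = 1)
(X(v, -287) + ((163974 + 78792) - 33618))/(j(-677) + 26833) = (-344 + ((163974 + 78792) - 33618))/(1 + 26833) = (-344 + (242766 - 33618))/26834 = (-344 + 209148)*(1/26834) = 208804*(1/26834) = 104402/13417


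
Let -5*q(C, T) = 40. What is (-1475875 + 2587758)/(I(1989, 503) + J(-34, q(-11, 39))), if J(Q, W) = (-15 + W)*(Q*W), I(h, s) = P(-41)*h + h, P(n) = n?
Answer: -1111883/85816 ≈ -12.957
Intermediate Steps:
q(C, T) = -8 (q(C, T) = -⅕*40 = -8)
I(h, s) = -40*h (I(h, s) = -41*h + h = -40*h)
J(Q, W) = Q*W*(-15 + W)
(-1475875 + 2587758)/(I(1989, 503) + J(-34, q(-11, 39))) = (-1475875 + 2587758)/(-40*1989 - 34*(-8)*(-15 - 8)) = 1111883/(-79560 - 34*(-8)*(-23)) = 1111883/(-79560 - 6256) = 1111883/(-85816) = 1111883*(-1/85816) = -1111883/85816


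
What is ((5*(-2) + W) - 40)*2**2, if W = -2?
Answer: -208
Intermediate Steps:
((5*(-2) + W) - 40)*2**2 = ((5*(-2) - 2) - 40)*2**2 = ((-10 - 2) - 40)*4 = (-12 - 40)*4 = -52*4 = -208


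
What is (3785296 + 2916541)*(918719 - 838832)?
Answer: 535389652419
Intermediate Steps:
(3785296 + 2916541)*(918719 - 838832) = 6701837*79887 = 535389652419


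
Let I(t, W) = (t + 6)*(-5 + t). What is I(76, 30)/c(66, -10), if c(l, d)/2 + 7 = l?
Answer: 2911/59 ≈ 49.339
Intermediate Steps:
c(l, d) = -14 + 2*l
I(t, W) = (-5 + t)*(6 + t) (I(t, W) = (6 + t)*(-5 + t) = (-5 + t)*(6 + t))
I(76, 30)/c(66, -10) = (-30 + 76 + 76**2)/(-14 + 2*66) = (-30 + 76 + 5776)/(-14 + 132) = 5822/118 = 5822*(1/118) = 2911/59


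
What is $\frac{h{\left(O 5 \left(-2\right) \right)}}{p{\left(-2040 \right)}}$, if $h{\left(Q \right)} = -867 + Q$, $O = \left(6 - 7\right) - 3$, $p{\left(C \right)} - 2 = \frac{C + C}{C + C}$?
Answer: $- \frac{827}{3} \approx -275.67$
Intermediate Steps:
$p{\left(C \right)} = 3$ ($p{\left(C \right)} = 2 + \frac{C + C}{C + C} = 2 + \frac{2 C}{2 C} = 2 + 2 C \frac{1}{2 C} = 2 + 1 = 3$)
$O = -4$ ($O = \left(6 - 7\right) - 3 = -1 - 3 = -4$)
$\frac{h{\left(O 5 \left(-2\right) \right)}}{p{\left(-2040 \right)}} = \frac{-867 + \left(-4\right) 5 \left(-2\right)}{3} = \left(-867 - -40\right) \frac{1}{3} = \left(-867 + 40\right) \frac{1}{3} = \left(-827\right) \frac{1}{3} = - \frac{827}{3}$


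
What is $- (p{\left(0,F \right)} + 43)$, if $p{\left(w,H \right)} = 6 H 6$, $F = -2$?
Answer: $29$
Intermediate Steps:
$p{\left(w,H \right)} = 36 H$
$- (p{\left(0,F \right)} + 43) = - (36 \left(-2\right) + 43) = - (-72 + 43) = \left(-1\right) \left(-29\right) = 29$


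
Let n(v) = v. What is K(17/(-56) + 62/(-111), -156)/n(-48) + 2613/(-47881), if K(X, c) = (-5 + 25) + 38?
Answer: -1451261/1149144 ≈ -1.2629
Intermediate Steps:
K(X, c) = 58 (K(X, c) = 20 + 38 = 58)
K(17/(-56) + 62/(-111), -156)/n(-48) + 2613/(-47881) = 58/(-48) + 2613/(-47881) = 58*(-1/48) + 2613*(-1/47881) = -29/24 - 2613/47881 = -1451261/1149144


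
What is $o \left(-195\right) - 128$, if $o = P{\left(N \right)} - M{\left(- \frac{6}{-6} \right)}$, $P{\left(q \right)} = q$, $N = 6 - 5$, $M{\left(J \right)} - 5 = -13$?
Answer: $-1883$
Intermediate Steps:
$M{\left(J \right)} = -8$ ($M{\left(J \right)} = 5 - 13 = -8$)
$N = 1$ ($N = 6 - 5 = 1$)
$o = 9$ ($o = 1 - -8 = 1 + 8 = 9$)
$o \left(-195\right) - 128 = 9 \left(-195\right) - 128 = -1755 - 128 = -1883$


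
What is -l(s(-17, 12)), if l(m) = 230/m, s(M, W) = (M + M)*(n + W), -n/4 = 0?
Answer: 115/204 ≈ 0.56373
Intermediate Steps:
n = 0 (n = -4*0 = 0)
s(M, W) = 2*M*W (s(M, W) = (M + M)*(0 + W) = (2*M)*W = 2*M*W)
-l(s(-17, 12)) = -230/(2*(-17)*12) = -230/(-408) = -230*(-1)/408 = -1*(-115/204) = 115/204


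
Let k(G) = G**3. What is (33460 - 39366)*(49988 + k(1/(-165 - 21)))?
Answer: -949878462839831/3217428 ≈ -2.9523e+8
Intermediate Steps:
(33460 - 39366)*(49988 + k(1/(-165 - 21))) = (33460 - 39366)*(49988 + (1/(-165 - 21))**3) = -5906*(49988 + (1/(-186))**3) = -5906*(49988 + (-1/186)**3) = -5906*(49988 - 1/6434856) = -5906*321665581727/6434856 = -949878462839831/3217428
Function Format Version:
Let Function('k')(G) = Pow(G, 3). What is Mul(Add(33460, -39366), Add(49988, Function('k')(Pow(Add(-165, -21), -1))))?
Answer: Rational(-949878462839831, 3217428) ≈ -2.9523e+8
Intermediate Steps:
Mul(Add(33460, -39366), Add(49988, Function('k')(Pow(Add(-165, -21), -1)))) = Mul(Add(33460, -39366), Add(49988, Pow(Pow(Add(-165, -21), -1), 3))) = Mul(-5906, Add(49988, Pow(Pow(-186, -1), 3))) = Mul(-5906, Add(49988, Pow(Rational(-1, 186), 3))) = Mul(-5906, Add(49988, Rational(-1, 6434856))) = Mul(-5906, Rational(321665581727, 6434856)) = Rational(-949878462839831, 3217428)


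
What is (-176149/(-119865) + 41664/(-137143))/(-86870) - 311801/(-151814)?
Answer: 111314190243955295698/54198552588390803775 ≈ 2.0538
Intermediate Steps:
(-176149/(-119865) + 41664/(-137143))/(-86870) - 311801/(-151814) = (-176149*(-1/119865) + 41664*(-1/137143))*(-1/86870) - 311801*(-1/151814) = (176149/119865 - 41664/137143)*(-1/86870) + 311801/151814 = (19163546947/16438645695)*(-1/86870) + 311801/151814 = -19163546947/1428025151524650 + 311801/151814 = 111314190243955295698/54198552588390803775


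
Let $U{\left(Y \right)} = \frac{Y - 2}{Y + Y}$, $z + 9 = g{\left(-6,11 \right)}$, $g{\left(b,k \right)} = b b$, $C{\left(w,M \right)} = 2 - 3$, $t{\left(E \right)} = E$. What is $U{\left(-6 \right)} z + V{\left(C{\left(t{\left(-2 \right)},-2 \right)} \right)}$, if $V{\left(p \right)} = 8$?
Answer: $26$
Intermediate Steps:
$C{\left(w,M \right)} = -1$ ($C{\left(w,M \right)} = 2 - 3 = -1$)
$g{\left(b,k \right)} = b^{2}$
$z = 27$ ($z = -9 + \left(-6\right)^{2} = -9 + 36 = 27$)
$U{\left(Y \right)} = \frac{-2 + Y}{2 Y}$
$U{\left(-6 \right)} z + V{\left(C{\left(t{\left(-2 \right)},-2 \right)} \right)} = \frac{-2 - 6}{2 \left(-6\right)} 27 + 8 = \frac{1}{2} \left(- \frac{1}{6}\right) \left(-8\right) 27 + 8 = \frac{2}{3} \cdot 27 + 8 = 18 + 8 = 26$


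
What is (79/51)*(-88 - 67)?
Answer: -12245/51 ≈ -240.10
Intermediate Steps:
(79/51)*(-88 - 67) = (79*(1/51))*(-155) = (79/51)*(-155) = -12245/51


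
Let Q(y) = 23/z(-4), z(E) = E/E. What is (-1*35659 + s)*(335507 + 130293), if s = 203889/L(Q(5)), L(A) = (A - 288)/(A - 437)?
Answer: 6983311888760/53 ≈ 1.3176e+11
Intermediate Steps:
z(E) = 1
Q(y) = 23 (Q(y) = 23/1 = 23*1 = 23)
L(A) = (-288 + A)/(-437 + A)
s = 84410046/265 (s = 203889/(((-288 + 23)/(-437 + 23))) = 203889/((-265/(-414))) = 203889/((-1/414*(-265))) = 203889/(265/414) = 203889*(414/265) = 84410046/265 ≈ 3.1853e+5)
(-1*35659 + s)*(335507 + 130293) = (-1*35659 + 84410046/265)*(335507 + 130293) = (-35659 + 84410046/265)*465800 = (74960411/265)*465800 = 6983311888760/53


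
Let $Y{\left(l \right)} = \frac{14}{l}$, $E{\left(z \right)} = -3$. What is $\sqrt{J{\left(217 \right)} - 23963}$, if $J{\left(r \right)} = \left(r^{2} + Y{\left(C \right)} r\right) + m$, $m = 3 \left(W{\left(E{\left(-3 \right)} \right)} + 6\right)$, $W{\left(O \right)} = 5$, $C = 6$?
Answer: $\frac{2 \sqrt{53247}}{3} \approx 153.84$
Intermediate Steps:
$m = 33$ ($m = 3 \left(5 + 6\right) = 3 \cdot 11 = 33$)
$J{\left(r \right)} = 33 + r^{2} + \frac{7 r}{3}$ ($J{\left(r \right)} = \left(r^{2} + \frac{14}{6} r\right) + 33 = \left(r^{2} + 14 \cdot \frac{1}{6} r\right) + 33 = \left(r^{2} + \frac{7 r}{3}\right) + 33 = 33 + r^{2} + \frac{7 r}{3}$)
$\sqrt{J{\left(217 \right)} - 23963} = \sqrt{\left(33 + 217^{2} + \frac{7}{3} \cdot 217\right) - 23963} = \sqrt{\left(33 + 47089 + \frac{1519}{3}\right) - 23963} = \sqrt{\frac{142885}{3} - 23963} = \sqrt{\frac{70996}{3}} = \frac{2 \sqrt{53247}}{3}$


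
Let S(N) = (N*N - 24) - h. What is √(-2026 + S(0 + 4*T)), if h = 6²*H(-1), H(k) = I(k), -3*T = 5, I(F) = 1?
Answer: I*√18374/3 ≈ 45.184*I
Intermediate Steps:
T = -5/3 (T = -⅓*5 = -5/3 ≈ -1.6667)
H(k) = 1
h = 36 (h = 6²*1 = 36*1 = 36)
S(N) = -60 + N² (S(N) = (N*N - 24) - 1*36 = (N² - 24) - 36 = (-24 + N²) - 36 = -60 + N²)
√(-2026 + S(0 + 4*T)) = √(-2026 + (-60 + (0 + 4*(-5/3))²)) = √(-2026 + (-60 + (0 - 20/3)²)) = √(-2026 + (-60 + (-20/3)²)) = √(-2026 + (-60 + 400/9)) = √(-2026 - 140/9) = √(-18374/9) = I*√18374/3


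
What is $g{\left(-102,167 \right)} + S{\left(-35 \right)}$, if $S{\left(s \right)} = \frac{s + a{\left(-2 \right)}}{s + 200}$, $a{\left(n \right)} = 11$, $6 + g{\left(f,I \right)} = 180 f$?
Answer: $- \frac{1010138}{55} \approx -18366.0$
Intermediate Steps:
$g{\left(f,I \right)} = -6 + 180 f$
$S{\left(s \right)} = \frac{11 + s}{200 + s}$ ($S{\left(s \right)} = \frac{s + 11}{s + 200} = \frac{11 + s}{200 + s}$)
$g{\left(-102,167 \right)} + S{\left(-35 \right)} = \left(-6 + 180 \left(-102\right)\right) + \frac{11 - 35}{200 - 35} = \left(-6 - 18360\right) + \frac{1}{165} \left(-24\right) = -18366 + \frac{1}{165} \left(-24\right) = -18366 - \frac{8}{55} = - \frac{1010138}{55}$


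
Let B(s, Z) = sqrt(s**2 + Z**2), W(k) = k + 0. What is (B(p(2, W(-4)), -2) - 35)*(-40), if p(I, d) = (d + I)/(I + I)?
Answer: 1400 - 20*sqrt(17) ≈ 1317.5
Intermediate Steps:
W(k) = k
p(I, d) = (I + d)/(2*I) (p(I, d) = (I + d)/((2*I)) = (I + d)*(1/(2*I)) = (I + d)/(2*I))
B(s, Z) = sqrt(Z**2 + s**2)
(B(p(2, W(-4)), -2) - 35)*(-40) = (sqrt((-2)**2 + ((1/2)*(2 - 4)/2)**2) - 35)*(-40) = (sqrt(4 + ((1/2)*(1/2)*(-2))**2) - 35)*(-40) = (sqrt(4 + (-1/2)**2) - 35)*(-40) = (sqrt(4 + 1/4) - 35)*(-40) = (sqrt(17/4) - 35)*(-40) = (sqrt(17)/2 - 35)*(-40) = (-35 + sqrt(17)/2)*(-40) = 1400 - 20*sqrt(17)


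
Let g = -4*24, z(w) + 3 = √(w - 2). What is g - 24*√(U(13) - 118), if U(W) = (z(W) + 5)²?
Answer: -96 - 24*I*√(118 - (2 + √11)²) ≈ -96.0 - 227.35*I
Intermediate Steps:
z(w) = -3 + √(-2 + w) (z(w) = -3 + √(w - 2) = -3 + √(-2 + w))
g = -96
U(W) = (2 + √(-2 + W))² (U(W) = ((-3 + √(-2 + W)) + 5)² = (2 + √(-2 + W))²)
g - 24*√(U(13) - 118) = -96 - 24*√((2 + √(-2 + 13))² - 118) = -96 - 24*√((2 + √11)² - 118) = -96 - 24*√(-118 + (2 + √11)²)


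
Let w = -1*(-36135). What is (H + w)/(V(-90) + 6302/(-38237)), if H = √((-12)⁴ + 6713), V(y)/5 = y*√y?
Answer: -4353717778245/13323096209870102 - 120484787*√27449/13323096209870102 + 986896014075*I*√274490/13323096209870102 + 35661487468600125*I*√10/13323096209870102 ≈ -0.00032828 + 8.5032*I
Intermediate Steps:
w = 36135
V(y) = 5*y^(3/2) (V(y) = 5*(y*√y) = 5*y^(3/2))
H = √27449 (H = √(20736 + 6713) = √27449 ≈ 165.68)
(H + w)/(V(-90) + 6302/(-38237)) = (√27449 + 36135)/(5*(-90)^(3/2) + 6302/(-38237)) = (36135 + √27449)/(5*(-270*I*√10) + 6302*(-1/38237)) = (36135 + √27449)/(-1350*I*√10 - 6302/38237) = (36135 + √27449)/(-6302/38237 - 1350*I*√10)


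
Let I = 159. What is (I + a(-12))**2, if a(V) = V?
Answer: 21609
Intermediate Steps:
(I + a(-12))**2 = (159 - 12)**2 = 147**2 = 21609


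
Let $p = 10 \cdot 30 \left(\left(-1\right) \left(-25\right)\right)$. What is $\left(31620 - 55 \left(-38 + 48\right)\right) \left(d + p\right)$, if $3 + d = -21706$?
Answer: $-441473630$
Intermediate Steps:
$d = -21709$ ($d = -3 - 21706 = -21709$)
$p = 7500$ ($p = 300 \cdot 25 = 7500$)
$\left(31620 - 55 \left(-38 + 48\right)\right) \left(d + p\right) = \left(31620 - 55 \left(-38 + 48\right)\right) \left(-21709 + 7500\right) = \left(31620 - 550\right) \left(-14209\right) = 31070 \left(-14209\right) = -441473630$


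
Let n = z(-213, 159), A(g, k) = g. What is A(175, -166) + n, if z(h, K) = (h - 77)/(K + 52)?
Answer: 36635/211 ≈ 173.63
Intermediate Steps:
z(h, K) = (-77 + h)/(52 + K)
n = -290/211 (n = (-77 - 213)/(52 + 159) = -290/211 ≈ -1.3744)
A(175, -166) + n = 175 - 290/211 = 36635/211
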